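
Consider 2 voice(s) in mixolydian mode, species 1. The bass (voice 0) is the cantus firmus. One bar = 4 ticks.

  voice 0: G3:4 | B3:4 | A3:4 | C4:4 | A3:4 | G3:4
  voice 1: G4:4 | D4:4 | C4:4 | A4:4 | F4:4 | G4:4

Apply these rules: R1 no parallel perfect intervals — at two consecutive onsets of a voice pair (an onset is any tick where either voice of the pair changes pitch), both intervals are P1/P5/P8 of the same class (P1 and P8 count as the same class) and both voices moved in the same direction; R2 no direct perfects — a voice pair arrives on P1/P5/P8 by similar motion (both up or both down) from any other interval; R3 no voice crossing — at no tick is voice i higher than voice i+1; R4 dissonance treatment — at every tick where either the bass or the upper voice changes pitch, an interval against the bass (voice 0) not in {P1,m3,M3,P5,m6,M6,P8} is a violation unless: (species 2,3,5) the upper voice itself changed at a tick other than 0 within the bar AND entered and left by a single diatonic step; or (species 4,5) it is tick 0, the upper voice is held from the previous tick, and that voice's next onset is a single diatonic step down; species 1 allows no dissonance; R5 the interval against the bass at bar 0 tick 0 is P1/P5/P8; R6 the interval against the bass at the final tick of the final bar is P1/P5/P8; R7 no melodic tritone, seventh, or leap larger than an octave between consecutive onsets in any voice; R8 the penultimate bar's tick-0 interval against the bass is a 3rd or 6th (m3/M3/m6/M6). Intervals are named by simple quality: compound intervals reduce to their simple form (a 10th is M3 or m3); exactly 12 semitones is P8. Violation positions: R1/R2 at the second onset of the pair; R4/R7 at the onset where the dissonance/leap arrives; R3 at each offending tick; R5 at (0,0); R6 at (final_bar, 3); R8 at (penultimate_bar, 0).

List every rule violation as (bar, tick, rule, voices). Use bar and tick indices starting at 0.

bar 0: v0=G3 v1=G4 downbeat P8
bar 1: v0=B3 v1=D4 downbeat m3
bar 2: v0=A3 v1=C4 downbeat m3
bar 3: v0=C4 v1=A4 downbeat M6
bar 4: v0=A3 v1=F4 downbeat m6
bar 5: v0=G3 v1=G4 downbeat P8

No violations across 6 bars (G3..G3 vs G4..G4).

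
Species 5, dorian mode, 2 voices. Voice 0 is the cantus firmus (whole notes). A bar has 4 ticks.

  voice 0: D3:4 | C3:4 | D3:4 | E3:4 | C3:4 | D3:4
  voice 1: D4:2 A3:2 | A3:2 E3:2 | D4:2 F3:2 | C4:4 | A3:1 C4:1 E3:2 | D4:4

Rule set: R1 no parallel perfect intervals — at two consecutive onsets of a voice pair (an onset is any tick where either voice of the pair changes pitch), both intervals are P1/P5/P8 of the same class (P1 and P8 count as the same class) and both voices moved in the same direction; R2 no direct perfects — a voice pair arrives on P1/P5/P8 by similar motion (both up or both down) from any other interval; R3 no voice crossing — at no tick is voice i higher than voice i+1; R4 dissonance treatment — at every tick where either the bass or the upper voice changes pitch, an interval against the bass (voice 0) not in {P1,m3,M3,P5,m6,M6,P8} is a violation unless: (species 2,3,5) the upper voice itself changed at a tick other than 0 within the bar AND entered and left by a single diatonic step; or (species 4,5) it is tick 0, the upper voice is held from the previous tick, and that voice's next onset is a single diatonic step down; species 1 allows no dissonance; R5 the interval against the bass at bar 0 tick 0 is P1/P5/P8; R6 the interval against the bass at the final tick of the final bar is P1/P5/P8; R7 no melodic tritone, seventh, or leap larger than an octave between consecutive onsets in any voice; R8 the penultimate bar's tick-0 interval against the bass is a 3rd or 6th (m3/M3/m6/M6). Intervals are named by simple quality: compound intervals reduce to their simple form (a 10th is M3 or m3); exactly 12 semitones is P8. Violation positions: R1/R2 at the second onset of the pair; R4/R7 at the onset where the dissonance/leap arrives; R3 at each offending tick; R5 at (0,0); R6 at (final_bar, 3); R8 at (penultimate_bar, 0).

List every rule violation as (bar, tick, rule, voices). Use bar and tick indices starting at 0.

bar 0: v0=D3 v1=D4 downbeat P8
bar 1: v0=C3 v1=A3 downbeat M6
bar 2: v0=D3 v1=D4 downbeat P8
bar 3: v0=E3 v1=C4 downbeat m6
bar 4: v0=C3 v1=A3 downbeat M6
bar 5: v0=D3 v1=D4 downbeat P8
  -> R2 @ bar 2 tick 0 v(0, 1): C3/E3 M3 -> D3/D4 P8 similar
  -> R7 @ bar 2 tick 0 v(1,): E3->D4 leap 10st
  -> R2 @ bar 5 tick 0 v(0, 1): C3/E3 M3 -> D3/D4 P8 similar
  -> R7 @ bar 5 tick 0 v(1,): E3->D4 leap 10st

(2, 0, R2, (0, 1))
(2, 0, R7, (1,))
(5, 0, R2, (0, 1))
(5, 0, R7, (1,))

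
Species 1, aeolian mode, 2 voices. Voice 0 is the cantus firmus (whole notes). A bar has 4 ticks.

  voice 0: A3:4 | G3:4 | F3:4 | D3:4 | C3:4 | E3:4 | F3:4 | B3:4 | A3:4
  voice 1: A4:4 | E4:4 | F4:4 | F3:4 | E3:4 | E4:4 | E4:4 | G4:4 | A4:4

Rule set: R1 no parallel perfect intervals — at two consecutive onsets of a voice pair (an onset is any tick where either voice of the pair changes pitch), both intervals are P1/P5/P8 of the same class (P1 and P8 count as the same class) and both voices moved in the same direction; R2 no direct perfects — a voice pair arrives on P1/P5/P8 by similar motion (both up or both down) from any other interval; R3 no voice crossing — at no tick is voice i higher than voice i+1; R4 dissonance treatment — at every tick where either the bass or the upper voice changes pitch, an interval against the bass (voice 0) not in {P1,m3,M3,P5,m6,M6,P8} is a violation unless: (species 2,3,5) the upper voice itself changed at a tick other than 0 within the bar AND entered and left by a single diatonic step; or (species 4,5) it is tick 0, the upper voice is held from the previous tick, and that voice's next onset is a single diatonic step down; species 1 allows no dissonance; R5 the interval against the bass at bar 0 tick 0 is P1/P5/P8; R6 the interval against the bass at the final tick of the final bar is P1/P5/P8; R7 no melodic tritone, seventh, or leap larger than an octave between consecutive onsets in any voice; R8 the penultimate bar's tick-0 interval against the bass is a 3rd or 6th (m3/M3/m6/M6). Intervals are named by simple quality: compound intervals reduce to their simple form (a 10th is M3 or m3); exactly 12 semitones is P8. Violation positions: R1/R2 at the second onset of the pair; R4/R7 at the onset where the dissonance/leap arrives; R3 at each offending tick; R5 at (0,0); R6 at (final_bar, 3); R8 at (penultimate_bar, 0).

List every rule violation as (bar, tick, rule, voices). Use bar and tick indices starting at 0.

(5, 0, R2, (0, 1))
(6, 0, R4, (0, 1))
(7, 0, R7, (0,))

bar 0: v0=A3 v1=A4 downbeat P8
bar 1: v0=G3 v1=E4 downbeat M6
bar 2: v0=F3 v1=F4 downbeat P8
bar 3: v0=D3 v1=F3 downbeat m3
bar 4: v0=C3 v1=E3 downbeat M3
bar 5: v0=E3 v1=E4 downbeat P8
bar 6: v0=F3 v1=E4 downbeat M7
bar 7: v0=B3 v1=G4 downbeat m6
bar 8: v0=A3 v1=A4 downbeat P8
  -> R2 @ bar 5 tick 0 v(0, 1): C3/E3 M3 -> E3/E4 P8 similar
  -> R4 @ bar 6 tick 0 v(0, 1): F3/E4 M7 untreated
  -> R7 @ bar 7 tick 0 v(0,): F3->B3 leap 6st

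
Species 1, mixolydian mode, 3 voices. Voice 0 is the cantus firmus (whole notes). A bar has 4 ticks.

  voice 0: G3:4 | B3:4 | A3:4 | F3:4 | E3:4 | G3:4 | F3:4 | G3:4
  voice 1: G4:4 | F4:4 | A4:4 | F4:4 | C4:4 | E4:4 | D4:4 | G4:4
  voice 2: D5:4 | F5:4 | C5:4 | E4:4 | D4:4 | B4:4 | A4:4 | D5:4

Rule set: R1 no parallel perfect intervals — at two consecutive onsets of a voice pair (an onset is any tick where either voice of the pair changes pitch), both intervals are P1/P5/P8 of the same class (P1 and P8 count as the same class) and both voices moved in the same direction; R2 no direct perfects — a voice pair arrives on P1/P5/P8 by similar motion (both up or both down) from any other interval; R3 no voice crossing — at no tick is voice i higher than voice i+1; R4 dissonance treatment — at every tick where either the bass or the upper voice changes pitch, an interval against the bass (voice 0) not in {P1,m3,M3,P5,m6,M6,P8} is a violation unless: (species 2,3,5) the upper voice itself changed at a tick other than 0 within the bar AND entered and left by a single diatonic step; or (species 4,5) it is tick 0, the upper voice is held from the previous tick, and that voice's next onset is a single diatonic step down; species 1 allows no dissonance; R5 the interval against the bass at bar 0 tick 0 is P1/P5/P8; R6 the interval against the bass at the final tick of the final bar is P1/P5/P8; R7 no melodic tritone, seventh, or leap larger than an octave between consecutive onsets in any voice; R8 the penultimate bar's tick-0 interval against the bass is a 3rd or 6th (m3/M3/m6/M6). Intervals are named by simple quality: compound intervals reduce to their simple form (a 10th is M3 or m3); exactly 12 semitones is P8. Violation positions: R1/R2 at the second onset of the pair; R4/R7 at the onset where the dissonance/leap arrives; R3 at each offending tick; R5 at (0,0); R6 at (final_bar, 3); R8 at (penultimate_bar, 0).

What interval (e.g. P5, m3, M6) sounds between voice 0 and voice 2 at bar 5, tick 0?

M3

voice 0=G3 voice 2=B4 -> M3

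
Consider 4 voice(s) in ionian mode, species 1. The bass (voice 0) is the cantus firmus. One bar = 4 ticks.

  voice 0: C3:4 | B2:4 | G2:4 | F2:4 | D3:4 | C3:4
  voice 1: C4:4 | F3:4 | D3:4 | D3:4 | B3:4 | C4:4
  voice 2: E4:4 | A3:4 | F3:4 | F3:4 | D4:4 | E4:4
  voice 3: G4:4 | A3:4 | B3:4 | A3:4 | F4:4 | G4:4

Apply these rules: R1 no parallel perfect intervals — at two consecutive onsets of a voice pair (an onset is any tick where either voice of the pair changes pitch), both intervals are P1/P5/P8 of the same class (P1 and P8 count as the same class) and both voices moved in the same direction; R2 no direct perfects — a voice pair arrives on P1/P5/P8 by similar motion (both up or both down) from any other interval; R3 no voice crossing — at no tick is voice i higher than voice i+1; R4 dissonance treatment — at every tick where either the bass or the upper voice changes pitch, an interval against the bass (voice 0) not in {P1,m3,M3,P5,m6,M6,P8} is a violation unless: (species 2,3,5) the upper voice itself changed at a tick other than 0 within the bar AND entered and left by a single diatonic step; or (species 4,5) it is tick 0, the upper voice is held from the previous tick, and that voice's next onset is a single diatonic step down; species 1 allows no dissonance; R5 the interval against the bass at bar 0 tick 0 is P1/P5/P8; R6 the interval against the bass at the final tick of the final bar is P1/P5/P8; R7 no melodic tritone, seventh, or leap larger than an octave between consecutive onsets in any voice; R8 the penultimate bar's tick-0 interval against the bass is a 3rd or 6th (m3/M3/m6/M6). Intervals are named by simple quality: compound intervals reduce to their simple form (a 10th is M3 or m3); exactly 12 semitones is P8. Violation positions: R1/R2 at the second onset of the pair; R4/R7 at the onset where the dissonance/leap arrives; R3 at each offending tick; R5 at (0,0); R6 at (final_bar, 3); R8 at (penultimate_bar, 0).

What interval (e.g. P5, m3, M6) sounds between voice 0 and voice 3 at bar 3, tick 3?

voice 0=F2 voice 3=A3 -> M3

M3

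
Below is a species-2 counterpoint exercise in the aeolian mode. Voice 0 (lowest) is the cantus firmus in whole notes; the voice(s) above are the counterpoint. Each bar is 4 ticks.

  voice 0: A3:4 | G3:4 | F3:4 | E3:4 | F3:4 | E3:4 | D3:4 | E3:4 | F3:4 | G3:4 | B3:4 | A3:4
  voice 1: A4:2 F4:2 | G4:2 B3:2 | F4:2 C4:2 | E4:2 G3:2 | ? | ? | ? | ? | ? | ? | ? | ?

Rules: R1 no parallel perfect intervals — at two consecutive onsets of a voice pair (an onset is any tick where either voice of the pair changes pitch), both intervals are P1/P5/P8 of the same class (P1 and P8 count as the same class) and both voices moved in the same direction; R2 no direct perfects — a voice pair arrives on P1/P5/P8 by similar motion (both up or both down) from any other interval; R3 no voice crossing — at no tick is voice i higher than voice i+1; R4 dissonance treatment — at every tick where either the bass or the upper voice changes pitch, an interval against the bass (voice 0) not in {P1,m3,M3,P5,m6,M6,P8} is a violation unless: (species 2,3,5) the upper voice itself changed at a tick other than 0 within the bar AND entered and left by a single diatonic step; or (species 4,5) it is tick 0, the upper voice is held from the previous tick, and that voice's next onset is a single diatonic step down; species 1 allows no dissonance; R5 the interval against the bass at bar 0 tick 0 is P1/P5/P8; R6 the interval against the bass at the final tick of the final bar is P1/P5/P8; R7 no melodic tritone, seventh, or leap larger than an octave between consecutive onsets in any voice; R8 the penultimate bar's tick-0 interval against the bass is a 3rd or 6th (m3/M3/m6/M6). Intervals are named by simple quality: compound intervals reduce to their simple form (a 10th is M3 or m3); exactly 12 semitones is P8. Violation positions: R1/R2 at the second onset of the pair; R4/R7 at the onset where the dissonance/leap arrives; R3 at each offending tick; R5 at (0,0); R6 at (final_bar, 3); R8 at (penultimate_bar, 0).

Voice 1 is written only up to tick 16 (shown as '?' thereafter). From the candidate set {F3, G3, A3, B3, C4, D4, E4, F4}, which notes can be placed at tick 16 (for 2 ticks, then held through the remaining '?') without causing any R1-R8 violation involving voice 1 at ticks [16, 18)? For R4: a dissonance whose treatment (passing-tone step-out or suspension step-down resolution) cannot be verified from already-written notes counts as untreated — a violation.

F3: legal
G3: violates R4
A3: legal
B3: violates R4
C4: violates R2
D4: legal
E4: violates R4
F4: violates R2,R7

{A3, D4, F3}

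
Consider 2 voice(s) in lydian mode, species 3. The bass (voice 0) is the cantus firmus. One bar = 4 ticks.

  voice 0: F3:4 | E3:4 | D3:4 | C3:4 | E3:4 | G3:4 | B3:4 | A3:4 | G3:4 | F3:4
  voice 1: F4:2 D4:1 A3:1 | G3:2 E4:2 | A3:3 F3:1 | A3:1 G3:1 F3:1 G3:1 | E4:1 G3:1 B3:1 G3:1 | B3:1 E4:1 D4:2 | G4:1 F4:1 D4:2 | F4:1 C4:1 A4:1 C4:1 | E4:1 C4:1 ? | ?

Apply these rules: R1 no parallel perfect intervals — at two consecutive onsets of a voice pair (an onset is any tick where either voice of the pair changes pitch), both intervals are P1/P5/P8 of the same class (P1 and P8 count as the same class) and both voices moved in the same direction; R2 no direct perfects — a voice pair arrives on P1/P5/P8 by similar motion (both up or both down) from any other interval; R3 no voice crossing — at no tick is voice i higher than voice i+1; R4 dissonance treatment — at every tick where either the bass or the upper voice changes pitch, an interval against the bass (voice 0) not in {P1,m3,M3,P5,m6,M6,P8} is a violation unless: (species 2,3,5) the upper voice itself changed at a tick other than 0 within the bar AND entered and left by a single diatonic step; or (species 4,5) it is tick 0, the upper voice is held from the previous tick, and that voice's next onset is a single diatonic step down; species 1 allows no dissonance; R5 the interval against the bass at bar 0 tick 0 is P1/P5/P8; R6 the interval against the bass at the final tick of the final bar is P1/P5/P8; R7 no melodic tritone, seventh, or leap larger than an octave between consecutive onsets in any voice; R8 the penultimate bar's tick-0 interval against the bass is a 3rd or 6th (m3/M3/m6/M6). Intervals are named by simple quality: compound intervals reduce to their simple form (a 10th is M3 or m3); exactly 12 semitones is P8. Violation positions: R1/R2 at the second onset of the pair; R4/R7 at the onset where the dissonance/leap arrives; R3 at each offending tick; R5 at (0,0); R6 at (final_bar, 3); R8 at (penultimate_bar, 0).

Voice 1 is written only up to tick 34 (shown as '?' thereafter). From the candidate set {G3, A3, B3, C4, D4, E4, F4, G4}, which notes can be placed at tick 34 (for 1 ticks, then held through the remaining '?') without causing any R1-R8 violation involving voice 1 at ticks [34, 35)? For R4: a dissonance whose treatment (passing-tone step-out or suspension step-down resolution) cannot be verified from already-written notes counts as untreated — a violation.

G3: legal
A3: violates R4
B3: legal
C4: legal
D4: legal
E4: legal
F4: violates R4
G4: legal

{B3, C4, D4, E4, G3, G4}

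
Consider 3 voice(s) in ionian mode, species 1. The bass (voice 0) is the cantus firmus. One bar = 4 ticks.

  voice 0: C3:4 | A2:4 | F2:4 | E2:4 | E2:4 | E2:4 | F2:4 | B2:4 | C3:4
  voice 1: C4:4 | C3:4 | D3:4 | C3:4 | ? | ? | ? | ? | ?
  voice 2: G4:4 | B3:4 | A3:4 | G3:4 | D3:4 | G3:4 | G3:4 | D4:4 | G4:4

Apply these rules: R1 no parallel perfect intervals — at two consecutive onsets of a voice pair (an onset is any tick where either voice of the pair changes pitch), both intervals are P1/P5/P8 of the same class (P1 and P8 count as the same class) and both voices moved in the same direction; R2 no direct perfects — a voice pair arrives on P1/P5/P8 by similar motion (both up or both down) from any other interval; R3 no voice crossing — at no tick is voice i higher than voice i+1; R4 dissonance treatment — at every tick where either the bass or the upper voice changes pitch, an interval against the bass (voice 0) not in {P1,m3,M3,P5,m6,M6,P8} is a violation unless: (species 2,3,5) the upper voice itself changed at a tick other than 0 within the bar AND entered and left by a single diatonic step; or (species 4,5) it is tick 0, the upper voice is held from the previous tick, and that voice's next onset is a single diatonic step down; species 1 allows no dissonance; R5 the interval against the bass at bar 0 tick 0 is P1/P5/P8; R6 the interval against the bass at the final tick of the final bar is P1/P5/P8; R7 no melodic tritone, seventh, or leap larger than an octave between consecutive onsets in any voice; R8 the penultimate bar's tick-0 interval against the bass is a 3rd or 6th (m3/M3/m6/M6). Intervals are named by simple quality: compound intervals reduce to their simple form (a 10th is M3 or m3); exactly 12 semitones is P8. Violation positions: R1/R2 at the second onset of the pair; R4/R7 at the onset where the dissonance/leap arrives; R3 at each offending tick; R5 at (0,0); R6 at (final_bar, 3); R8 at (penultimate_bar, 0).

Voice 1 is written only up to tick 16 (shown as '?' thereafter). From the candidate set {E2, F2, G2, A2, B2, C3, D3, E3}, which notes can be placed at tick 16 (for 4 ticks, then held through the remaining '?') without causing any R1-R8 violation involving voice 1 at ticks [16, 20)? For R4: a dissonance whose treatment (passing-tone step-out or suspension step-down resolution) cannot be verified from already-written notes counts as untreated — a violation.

E2: legal
F2: violates R4
G2: violates R1
A2: violates R4
B2: legal
C3: legal
D3: violates R4
E3: violates R3

{B2, C3, E2}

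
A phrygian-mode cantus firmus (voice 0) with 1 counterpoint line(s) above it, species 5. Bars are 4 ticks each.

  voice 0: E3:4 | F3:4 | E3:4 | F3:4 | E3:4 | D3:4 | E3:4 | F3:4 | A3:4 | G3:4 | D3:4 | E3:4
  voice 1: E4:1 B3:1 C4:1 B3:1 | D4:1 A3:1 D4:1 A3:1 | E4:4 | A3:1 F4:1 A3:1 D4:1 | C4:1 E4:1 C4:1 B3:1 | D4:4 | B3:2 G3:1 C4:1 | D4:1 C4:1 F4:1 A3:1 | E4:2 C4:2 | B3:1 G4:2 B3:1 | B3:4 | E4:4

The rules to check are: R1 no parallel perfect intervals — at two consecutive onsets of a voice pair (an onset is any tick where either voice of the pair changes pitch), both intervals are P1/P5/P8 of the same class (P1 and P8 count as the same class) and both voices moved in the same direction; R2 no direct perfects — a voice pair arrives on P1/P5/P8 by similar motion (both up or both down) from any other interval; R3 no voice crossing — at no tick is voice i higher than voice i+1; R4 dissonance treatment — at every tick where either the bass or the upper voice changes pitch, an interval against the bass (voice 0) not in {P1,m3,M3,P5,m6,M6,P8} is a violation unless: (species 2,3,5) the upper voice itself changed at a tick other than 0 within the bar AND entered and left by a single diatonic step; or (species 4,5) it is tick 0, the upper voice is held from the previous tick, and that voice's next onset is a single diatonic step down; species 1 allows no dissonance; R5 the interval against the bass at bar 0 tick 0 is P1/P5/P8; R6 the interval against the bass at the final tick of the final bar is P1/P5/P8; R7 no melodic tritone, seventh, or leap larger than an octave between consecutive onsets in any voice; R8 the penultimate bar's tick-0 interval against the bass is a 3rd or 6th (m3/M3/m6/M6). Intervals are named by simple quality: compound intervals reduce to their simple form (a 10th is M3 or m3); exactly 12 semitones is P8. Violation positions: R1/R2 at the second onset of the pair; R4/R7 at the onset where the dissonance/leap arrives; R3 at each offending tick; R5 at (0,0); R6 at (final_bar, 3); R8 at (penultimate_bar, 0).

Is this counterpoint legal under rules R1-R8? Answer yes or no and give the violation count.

bar 0: v0=E3 v1=E4 (P8)
bar 1: v0=F3 v1=D4 (M6)
bar 2: v0=E3 v1=E4 (P8)
bar 3: v0=F3 v1=A3 (M3)
bar 4: v0=E3 v1=C4 (m6)
bar 5: v0=D3 v1=D4 (P8)
bar 6: v0=E3 v1=B3 (P5)
bar 7: v0=F3 v1=D4 (M6)
bar 8: v0=A3 v1=E4 (P5)
bar 9: v0=G3 v1=B3 (M3)
bar 10: v0=D3 v1=B3 (M6)
bar 11: v0=E3 v1=E4 (P8)
  R2 @ bar8.0: F3/A3 M3 -> A3/E4 P5 similar
  R2 @ bar11.0: D3/B3 M6 -> E3/E4 P8 similar

No (2 violations)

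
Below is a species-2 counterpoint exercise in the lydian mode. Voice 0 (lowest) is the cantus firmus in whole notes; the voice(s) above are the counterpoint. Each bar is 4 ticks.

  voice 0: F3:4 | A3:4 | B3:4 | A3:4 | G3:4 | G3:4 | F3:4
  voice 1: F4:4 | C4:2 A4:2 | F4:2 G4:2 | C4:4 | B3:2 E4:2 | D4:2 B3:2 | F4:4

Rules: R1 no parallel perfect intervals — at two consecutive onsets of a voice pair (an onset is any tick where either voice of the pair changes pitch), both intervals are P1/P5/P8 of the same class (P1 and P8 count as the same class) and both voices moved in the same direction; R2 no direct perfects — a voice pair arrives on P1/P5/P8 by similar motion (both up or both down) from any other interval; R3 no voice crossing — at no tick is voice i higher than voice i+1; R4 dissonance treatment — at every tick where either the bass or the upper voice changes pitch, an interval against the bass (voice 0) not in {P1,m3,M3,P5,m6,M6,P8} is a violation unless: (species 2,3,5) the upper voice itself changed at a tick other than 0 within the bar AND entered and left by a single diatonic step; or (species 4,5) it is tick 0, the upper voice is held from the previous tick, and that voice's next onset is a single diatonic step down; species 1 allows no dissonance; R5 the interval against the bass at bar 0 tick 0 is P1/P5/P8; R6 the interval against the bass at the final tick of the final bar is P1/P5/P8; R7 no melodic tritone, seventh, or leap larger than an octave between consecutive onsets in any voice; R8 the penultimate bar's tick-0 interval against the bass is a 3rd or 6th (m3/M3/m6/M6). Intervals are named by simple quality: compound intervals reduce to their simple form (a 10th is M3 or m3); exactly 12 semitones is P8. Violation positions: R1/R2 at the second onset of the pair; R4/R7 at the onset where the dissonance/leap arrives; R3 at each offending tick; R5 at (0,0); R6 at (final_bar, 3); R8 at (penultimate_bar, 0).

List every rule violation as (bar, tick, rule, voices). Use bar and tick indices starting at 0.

bar 0: v0=F3 v1=F4 downbeat P8
bar 1: v0=A3 v1=C4 downbeat m3
bar 2: v0=B3 v1=F4 downbeat TT
bar 3: v0=A3 v1=C4 downbeat m3
bar 4: v0=G3 v1=B3 downbeat M3
bar 5: v0=G3 v1=D4 downbeat P5
bar 6: v0=F3 v1=F4 downbeat P8
  -> R4 @ bar 2 tick 0 v(0, 1): B3/F4 TT untreated
  -> R8 @ bar 5 tick 0 v(0, 1): penult P5 not 3rd/6th
  -> R7 @ bar 6 tick 0 v(1,): B3->F4 leap 6st

(2, 0, R4, (0, 1))
(5, 0, R8, (0, 1))
(6, 0, R7, (1,))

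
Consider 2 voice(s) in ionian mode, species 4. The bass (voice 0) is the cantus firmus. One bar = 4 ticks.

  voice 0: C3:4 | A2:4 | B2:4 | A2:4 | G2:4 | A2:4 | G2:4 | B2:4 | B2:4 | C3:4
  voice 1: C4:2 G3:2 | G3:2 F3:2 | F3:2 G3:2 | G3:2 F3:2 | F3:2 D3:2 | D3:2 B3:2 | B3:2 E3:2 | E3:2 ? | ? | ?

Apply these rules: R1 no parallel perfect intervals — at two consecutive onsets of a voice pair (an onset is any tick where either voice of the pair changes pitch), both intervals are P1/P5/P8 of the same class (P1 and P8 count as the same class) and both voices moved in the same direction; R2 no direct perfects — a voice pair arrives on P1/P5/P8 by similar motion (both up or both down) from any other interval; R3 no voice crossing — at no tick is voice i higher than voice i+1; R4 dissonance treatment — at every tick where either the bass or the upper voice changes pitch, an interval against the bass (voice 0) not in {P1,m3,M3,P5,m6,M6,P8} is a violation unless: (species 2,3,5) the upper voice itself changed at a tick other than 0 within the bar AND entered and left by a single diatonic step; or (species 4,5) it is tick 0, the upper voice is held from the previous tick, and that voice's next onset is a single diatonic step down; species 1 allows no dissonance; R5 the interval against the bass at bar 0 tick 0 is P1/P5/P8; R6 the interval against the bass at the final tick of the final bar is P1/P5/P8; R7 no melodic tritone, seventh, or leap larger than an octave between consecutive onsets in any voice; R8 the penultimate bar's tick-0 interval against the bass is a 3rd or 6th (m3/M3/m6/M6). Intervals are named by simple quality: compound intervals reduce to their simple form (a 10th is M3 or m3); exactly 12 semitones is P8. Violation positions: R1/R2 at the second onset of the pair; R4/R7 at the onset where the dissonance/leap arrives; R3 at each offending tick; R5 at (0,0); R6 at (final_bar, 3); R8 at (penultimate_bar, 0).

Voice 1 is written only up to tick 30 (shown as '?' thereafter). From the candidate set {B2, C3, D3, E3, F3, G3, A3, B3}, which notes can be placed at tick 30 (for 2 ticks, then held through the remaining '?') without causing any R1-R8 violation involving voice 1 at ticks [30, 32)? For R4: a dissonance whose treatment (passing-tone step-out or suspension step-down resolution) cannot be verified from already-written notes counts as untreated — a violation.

B2: legal
C3: violates R4
D3: legal
E3: legal
F3: violates R4
G3: legal
A3: violates R4
B3: legal

{B2, B3, D3, E3, G3}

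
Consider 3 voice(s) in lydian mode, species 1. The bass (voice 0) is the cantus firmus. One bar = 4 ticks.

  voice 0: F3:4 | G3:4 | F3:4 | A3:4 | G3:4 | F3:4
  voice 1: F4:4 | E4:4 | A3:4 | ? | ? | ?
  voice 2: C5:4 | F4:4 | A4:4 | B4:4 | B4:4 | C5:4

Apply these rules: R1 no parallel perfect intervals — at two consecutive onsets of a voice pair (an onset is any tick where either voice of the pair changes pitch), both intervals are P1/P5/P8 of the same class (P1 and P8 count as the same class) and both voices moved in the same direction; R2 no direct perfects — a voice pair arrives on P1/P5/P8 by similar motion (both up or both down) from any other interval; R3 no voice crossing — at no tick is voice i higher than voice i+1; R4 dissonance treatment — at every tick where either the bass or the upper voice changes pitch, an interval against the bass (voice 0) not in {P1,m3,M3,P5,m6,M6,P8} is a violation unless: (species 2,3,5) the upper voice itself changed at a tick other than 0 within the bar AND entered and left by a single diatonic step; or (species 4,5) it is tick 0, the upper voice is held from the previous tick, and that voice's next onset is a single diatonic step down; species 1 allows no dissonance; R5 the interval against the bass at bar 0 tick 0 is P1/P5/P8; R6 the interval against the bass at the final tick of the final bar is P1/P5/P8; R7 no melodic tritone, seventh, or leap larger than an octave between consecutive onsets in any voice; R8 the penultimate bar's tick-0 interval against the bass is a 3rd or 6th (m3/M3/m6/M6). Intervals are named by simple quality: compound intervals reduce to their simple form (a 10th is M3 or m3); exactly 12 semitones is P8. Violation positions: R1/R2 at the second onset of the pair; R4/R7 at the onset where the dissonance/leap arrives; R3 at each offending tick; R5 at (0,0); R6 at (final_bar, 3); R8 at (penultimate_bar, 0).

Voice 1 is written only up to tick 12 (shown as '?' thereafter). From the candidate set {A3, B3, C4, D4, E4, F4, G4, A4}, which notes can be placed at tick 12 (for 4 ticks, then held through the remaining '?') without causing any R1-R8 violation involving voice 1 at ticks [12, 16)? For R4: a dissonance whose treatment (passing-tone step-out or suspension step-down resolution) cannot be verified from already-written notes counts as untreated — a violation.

{A3, C4, F4}

A3: legal
B3: violates R1,R4
C4: legal
D4: violates R4
E4: violates R2
F4: legal
G4: violates R4,R7
A4: violates R2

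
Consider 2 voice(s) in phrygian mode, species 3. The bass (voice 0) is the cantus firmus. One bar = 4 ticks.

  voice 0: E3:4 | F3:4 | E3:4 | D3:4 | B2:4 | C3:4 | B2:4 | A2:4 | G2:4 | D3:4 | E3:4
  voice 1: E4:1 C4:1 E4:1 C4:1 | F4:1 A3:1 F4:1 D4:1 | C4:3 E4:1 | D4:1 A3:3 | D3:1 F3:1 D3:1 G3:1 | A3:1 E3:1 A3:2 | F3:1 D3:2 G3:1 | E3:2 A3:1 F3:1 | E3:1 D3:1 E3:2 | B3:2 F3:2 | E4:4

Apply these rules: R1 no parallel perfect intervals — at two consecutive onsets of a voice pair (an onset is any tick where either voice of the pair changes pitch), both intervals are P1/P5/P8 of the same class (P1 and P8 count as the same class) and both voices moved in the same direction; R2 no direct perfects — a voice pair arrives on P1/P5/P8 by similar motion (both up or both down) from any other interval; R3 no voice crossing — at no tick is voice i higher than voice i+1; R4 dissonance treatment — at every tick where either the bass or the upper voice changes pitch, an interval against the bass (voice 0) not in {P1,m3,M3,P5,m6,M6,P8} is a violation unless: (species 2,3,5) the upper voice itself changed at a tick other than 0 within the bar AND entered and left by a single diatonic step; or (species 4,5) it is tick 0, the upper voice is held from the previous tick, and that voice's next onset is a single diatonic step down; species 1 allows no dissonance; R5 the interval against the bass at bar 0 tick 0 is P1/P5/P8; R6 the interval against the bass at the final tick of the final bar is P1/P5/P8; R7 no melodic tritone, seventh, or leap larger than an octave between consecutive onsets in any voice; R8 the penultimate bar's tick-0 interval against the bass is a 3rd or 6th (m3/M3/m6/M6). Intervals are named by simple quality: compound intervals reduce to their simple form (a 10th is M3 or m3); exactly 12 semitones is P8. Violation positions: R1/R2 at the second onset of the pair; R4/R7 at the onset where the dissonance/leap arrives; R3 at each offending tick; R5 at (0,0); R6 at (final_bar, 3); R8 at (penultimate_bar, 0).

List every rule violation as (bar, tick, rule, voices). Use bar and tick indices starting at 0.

(1, 0, R2, (0, 1))
(3, 0, R1, (0, 1))
(4, 1, R4, (0, 1))
(6, 0, R4, (0, 1))
(7, 0, R2, (0, 1))
(9, 2, R7, (1,))
(10, 0, R2, (0, 1))
(10, 0, R7, (1,))

bar 0: v0=E3 v1=E4 downbeat P8
bar 1: v0=F3 v1=F4 downbeat P8
bar 2: v0=E3 v1=C4 downbeat m6
bar 3: v0=D3 v1=D4 downbeat P8
bar 4: v0=B2 v1=D3 downbeat m3
bar 5: v0=C3 v1=A3 downbeat M6
bar 6: v0=B2 v1=F3 downbeat TT
bar 7: v0=A2 v1=E3 downbeat P5
bar 8: v0=G2 v1=E3 downbeat M6
bar 9: v0=D3 v1=B3 downbeat M6
bar 10: v0=E3 v1=E4 downbeat P8
  -> R2 @ bar 1 tick 0 v(0, 1): E3/C4 m6 -> F3/F4 P8 similar
  -> R1 @ bar 3 tick 0 v(0, 1): E3/E4 P8 -> D3/D4 P8 similar
  -> R4 @ bar 4 tick 1 v(0, 1): B2/F3 TT untreated
  -> R4 @ bar 6 tick 0 v(0, 1): B2/F3 TT untreated
  -> R2 @ bar 7 tick 0 v(0, 1): B2/G3 m6 -> A2/E3 P5 similar
  -> R7 @ bar 9 tick 2 v(1,): B3->F3 leap 6st
  -> R2 @ bar 10 tick 0 v(0, 1): D3/F3 m3 -> E3/E4 P8 similar
  -> R7 @ bar 10 tick 0 v(1,): F3->E4 leap 11st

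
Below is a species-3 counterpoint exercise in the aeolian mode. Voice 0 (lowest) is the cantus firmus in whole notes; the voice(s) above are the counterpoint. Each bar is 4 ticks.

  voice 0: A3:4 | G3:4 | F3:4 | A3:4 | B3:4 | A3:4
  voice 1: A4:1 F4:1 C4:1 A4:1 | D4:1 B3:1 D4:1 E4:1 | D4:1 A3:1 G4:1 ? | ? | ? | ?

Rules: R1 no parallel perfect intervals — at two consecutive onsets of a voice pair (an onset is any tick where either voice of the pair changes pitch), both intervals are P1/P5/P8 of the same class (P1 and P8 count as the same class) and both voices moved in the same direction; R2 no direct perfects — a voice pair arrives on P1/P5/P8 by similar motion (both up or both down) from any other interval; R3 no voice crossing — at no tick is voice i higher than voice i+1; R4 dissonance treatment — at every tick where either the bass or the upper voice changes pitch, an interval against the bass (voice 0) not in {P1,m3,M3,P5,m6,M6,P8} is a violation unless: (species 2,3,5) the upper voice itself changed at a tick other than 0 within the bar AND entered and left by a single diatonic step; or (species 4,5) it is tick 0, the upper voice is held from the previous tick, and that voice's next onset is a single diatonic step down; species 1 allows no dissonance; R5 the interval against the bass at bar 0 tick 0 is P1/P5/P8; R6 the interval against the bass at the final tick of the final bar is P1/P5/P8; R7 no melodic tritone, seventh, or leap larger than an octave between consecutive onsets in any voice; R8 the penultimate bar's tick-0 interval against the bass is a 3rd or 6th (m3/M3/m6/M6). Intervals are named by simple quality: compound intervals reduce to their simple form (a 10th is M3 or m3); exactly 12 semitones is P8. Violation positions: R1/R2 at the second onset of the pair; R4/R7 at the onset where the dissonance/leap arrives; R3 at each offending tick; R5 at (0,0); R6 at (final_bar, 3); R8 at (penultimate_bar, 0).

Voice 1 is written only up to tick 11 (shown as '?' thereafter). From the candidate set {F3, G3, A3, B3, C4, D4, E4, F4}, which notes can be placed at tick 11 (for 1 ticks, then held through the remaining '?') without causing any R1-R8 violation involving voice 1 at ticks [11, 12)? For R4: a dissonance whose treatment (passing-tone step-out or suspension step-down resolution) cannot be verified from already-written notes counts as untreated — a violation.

F3: violates R7
G3: violates R4
A3: violates R7
B3: violates R4
C4: legal
D4: legal
E4: violates R4
F4: legal

{C4, D4, F4}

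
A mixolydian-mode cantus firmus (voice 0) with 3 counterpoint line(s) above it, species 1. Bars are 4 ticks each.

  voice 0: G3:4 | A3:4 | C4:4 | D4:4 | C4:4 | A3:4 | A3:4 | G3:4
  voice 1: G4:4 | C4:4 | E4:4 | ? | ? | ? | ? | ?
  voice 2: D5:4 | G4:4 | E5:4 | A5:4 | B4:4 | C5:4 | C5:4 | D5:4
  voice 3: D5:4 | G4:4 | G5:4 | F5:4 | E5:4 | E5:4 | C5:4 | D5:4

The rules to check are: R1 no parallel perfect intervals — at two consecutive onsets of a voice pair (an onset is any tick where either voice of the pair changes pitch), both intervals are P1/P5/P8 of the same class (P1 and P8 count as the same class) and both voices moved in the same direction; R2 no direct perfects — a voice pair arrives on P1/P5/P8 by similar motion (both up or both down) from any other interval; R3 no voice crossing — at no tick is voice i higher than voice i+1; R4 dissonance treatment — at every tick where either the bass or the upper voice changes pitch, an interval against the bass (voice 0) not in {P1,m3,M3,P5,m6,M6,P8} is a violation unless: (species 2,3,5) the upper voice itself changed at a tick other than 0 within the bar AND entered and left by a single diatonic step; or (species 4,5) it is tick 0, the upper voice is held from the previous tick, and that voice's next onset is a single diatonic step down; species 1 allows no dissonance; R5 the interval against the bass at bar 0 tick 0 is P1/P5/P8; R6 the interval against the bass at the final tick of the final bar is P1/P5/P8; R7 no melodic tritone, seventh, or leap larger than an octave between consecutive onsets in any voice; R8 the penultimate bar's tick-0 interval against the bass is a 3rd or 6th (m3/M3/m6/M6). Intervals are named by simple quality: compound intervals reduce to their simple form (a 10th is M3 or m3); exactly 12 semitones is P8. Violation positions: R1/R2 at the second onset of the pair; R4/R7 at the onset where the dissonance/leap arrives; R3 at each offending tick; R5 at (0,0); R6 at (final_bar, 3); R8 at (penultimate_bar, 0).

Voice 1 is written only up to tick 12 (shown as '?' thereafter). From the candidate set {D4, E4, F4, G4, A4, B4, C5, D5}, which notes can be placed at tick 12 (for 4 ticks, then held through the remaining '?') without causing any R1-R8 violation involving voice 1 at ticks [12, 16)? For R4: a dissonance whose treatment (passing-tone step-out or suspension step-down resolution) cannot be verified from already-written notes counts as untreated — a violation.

D4: legal
E4: violates R4
F4: legal
G4: violates R4
A4: violates R1,R2
B4: legal
C5: violates R4
D5: violates R2,R7

{B4, D4, F4}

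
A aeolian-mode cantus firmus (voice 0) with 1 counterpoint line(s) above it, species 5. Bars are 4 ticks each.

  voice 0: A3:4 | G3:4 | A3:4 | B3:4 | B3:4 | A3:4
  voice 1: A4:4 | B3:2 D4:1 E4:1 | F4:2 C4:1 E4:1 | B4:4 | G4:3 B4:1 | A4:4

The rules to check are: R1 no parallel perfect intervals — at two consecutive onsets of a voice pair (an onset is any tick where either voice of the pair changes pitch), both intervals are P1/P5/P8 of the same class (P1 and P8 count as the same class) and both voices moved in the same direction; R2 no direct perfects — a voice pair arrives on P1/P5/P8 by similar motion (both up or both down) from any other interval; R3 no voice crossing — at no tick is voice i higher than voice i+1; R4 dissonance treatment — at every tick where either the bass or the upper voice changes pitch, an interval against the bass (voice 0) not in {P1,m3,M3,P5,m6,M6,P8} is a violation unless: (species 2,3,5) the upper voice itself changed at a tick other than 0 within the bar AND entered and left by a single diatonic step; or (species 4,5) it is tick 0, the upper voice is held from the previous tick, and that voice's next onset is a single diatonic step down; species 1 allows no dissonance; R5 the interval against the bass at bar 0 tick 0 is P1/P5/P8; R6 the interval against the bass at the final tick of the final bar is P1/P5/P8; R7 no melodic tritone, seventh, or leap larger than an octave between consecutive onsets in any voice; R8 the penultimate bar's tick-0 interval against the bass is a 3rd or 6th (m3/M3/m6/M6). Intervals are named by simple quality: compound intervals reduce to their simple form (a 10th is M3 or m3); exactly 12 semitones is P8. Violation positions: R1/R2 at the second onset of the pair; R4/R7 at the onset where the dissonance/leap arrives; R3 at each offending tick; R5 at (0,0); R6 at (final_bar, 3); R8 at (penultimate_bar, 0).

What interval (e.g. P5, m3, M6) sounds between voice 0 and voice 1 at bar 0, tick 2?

voice 0=A3 voice 1=A4 -> P8

P8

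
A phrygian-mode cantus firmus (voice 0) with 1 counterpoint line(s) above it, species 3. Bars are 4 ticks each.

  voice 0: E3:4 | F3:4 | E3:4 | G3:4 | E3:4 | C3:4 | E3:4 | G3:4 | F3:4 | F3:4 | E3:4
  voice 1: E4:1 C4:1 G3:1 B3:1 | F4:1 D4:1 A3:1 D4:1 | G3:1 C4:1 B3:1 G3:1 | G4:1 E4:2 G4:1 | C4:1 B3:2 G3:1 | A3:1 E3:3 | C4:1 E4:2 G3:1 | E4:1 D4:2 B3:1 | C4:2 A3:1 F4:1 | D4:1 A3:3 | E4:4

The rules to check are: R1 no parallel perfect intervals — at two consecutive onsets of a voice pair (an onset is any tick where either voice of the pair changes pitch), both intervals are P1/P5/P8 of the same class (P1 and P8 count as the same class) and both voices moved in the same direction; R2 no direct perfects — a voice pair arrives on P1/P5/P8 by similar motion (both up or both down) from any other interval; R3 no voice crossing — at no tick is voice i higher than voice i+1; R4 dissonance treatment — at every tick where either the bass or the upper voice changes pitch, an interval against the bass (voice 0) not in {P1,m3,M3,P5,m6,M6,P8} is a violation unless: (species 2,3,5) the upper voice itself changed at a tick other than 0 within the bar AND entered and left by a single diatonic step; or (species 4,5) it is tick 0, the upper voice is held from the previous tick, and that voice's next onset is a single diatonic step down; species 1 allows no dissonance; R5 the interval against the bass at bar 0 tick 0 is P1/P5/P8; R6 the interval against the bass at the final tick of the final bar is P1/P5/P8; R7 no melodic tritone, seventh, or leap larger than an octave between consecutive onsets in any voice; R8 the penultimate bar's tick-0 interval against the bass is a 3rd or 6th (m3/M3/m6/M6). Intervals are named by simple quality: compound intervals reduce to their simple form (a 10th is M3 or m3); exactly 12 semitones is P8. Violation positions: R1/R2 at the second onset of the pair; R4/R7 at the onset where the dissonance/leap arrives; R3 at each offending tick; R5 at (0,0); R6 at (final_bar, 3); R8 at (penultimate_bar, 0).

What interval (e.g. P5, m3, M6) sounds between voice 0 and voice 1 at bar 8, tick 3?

voice 0=F3 voice 1=F4 -> P8

P8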